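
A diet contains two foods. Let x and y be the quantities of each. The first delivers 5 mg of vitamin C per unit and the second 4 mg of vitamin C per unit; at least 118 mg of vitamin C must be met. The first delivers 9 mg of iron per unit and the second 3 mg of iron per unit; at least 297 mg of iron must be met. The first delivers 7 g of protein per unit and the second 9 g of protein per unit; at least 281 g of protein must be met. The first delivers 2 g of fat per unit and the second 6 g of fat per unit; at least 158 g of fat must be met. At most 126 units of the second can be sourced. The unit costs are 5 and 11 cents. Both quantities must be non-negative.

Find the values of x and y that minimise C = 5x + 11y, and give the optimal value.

Corner points and C = 5x + 11y:
  (0, 99) → C = 1089
  (0, 126) → C = 1386
  (79, 0) → C = 395
  (109/4, 69/4) → C = 326
The feasible region is unbounded (it extends along (1, 0)), but C strictly increases along every unbounded feasible direction, so there is no improving ray and the minimum is attained at a vertex.

x = 109/4, y = 69/4, minimum C = 326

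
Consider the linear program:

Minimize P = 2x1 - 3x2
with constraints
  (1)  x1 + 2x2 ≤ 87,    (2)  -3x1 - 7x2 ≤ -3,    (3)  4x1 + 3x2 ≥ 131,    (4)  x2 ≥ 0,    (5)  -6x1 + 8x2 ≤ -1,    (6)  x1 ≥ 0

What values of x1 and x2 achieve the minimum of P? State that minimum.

Vertices and P = 2x1 - 3x2:
  (87, 0) → P = 174
  (349/10, 521/20) → P = -167/20
  (131/4, 0) → P = 131/2
  (1051/50, 391/25) → P = -122/25

The binding constraints are x1 + 2x2 = 87 and -6x1 + 8x2 = -1.
Solving simultaneously gives x1 = 349/10, x2 = 521/20.

x1 = 349/10, x2 = 521/20, minimum P = -167/20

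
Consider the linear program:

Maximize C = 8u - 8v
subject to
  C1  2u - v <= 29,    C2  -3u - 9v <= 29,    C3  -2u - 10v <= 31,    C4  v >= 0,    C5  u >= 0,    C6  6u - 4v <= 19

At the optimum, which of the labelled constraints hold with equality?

C4 and C6

Feasible corners and C = 8u - 8v:
  (97/2, 68) → C = -156
  (0, 0) → C = 0
  (19/6, 0) → C = 76/3
The feasible region is unbounded (it extends along (0, 1), (1, 2)), but C strictly decreases along every unbounded feasible direction, so there is no improving ray and the maximum is attained at a vertex.

The maximum is at (19/6, 0). Substituting into each constraint, equality holds for C4 and C6; the remaining constraints have slack.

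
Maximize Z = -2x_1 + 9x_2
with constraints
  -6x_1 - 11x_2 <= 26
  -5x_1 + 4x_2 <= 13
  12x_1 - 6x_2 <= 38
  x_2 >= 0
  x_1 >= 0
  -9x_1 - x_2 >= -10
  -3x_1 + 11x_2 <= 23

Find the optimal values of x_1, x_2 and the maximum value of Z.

x_1 = 29/34, x_2 = 79/34, maximum Z = 653/34

Extreme points and Z = -2x_1 + 9x_2:
  (0, 0) → Z = 0
  (10/9, 0) → Z = -20/9
  (0, 23/11) → Z = 207/11
  (29/34, 79/34) → Z = 653/34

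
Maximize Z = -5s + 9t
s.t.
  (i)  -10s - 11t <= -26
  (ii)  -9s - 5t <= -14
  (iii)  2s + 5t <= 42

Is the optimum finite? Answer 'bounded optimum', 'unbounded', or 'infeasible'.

bounded optimum

Vertices and Z = -5s + 9t:
  (24/49, 94/49) → Z = 726/49
  (-4, 10) → Z = 110
The feasible region has finitely many vertices and no improving ray; the maximum is 110 at (-4, 10).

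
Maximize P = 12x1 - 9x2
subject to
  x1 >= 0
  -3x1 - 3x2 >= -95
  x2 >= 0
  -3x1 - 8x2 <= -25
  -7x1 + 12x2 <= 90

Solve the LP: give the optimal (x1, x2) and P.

At the optimal vertex, -3x1 - 3x2 = -95 and x2 = 0.
Solving simultaneously gives x1 = 95/3, x2 = 0.

x1 = 95/3, x2 = 0, maximum P = 380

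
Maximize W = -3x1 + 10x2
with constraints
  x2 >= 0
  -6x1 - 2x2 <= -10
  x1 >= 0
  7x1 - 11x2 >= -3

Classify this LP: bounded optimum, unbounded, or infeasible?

From the feasible point (5/3, 0), moving in the direction (11, 7) keeps every constraint satisfied while W increases without bound.

unbounded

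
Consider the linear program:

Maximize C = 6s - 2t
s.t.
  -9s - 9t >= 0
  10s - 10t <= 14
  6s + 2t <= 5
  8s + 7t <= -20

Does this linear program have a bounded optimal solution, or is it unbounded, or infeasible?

Feasible corners and C = 6s - 2t:
  (-20, 20) → C = -160
  (-17/25, -52/25) → C = 2/25
The feasible region has finitely many vertices and no improving ray; the maximum is 2/25 at (-17/25, -52/25).

bounded optimum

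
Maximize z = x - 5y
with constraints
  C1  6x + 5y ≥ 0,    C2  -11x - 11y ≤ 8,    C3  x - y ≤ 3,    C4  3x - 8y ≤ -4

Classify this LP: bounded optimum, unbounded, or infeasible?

bounded optimum

Extreme points and z = x - 5y:
  (-20/63, 8/21) → z = -20/9
  (28/5, 13/5) → z = -37/5
The feasible region has finitely many vertices and no improving ray; the maximum is -20/9 at (-20/63, 8/21).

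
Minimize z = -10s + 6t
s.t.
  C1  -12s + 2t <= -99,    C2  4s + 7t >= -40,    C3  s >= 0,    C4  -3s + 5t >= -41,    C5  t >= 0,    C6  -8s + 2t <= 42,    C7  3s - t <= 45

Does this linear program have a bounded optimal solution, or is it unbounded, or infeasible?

bounded optimum

Vertices and z = -10s + 6t:
  (33/4, 0) → z = -165/2
  (141/4, 162) → z = 1239/2
  (41/3, 0) → z = -410/3
  (46/3, 1) → z = -442/3
The feasible region has finitely many vertices and no improving ray; the minimum is -442/3 at (46/3, 1).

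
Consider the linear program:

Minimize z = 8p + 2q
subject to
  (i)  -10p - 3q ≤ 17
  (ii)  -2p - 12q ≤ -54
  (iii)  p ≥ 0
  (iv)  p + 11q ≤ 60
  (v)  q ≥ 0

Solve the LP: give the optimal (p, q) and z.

Extreme points and z = 8p + 2q:
  (0, 9/2) → z = 9
  (27, 0) → z = 216
  (0, 60/11) → z = 120/11
  (60, 0) → z = 480

p = 0, q = 9/2, minimum z = 9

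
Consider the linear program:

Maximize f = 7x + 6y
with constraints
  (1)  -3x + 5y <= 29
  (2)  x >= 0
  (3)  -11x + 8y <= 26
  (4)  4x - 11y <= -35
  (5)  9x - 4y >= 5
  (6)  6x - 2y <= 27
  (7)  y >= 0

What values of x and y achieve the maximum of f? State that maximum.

x = 193/24, y = 85/8, maximum f = 2881/24

Corner points and f = 7x + 6y:
  (47/11, 92/11) → f = 881/11
  (193/24, 85/8) → f = 2881/24
  (195/83, 335/83) → f = 3375/83
  (367/58, 159/29) → f = 4477/58

At the optimal vertex, -3x + 5y = 29 and 6x - 2y = 27.
Solving simultaneously gives x = 193/24, y = 85/8.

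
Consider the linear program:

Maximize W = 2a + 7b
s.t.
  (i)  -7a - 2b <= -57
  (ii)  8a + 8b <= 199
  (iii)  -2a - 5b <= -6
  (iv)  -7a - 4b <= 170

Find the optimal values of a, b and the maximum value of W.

a = 29/20, b = 937/40, maximum W = 1335/8

Corner points and W = 2a + 7b:
  (29/20, 937/40) → W = 1335/8
  (273/31, -72/31) → W = 42/31
  (947/24, -175/12) → W = -139/6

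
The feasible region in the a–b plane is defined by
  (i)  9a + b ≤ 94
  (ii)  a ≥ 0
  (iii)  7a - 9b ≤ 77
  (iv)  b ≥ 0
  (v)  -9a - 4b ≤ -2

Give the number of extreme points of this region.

4

Intersecting each pair of boundary lines and keeping only the points that satisfy every inequality leaves:
  (0, 94)
  (94/9, 0)
  (0, 1/2)
  (2/9, 0)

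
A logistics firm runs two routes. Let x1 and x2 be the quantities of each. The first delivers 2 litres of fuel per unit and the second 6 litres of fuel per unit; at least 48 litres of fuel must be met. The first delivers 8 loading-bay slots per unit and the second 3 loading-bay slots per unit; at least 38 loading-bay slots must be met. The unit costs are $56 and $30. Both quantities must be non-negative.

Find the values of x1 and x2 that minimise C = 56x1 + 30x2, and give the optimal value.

x1 = 2, x2 = 22/3, minimum C = 332

Corner points and C = 56x1 + 30x2:
  (0, 38/3) → C = 380
  (24, 0) → C = 1344
  (2, 22/3) → C = 332
The feasible region is unbounded (it extends along (0, 1), (1, 0)), but C strictly increases along every unbounded feasible direction, so there is no improving ray and the minimum is attained at a vertex.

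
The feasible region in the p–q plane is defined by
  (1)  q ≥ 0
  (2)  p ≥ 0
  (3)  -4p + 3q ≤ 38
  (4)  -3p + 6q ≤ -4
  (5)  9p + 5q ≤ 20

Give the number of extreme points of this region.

3

Intersecting each pair of boundary lines and keeping only the points that satisfy every inequality leaves:
  (4/3, 0)
  (20/9, 0)
  (140/69, 8/23)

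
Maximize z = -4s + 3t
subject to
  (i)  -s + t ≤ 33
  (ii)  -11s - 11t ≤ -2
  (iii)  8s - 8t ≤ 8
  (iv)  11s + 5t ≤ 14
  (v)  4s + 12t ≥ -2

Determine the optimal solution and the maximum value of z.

s = -361/22, t = 365/22, maximum z = 2539/22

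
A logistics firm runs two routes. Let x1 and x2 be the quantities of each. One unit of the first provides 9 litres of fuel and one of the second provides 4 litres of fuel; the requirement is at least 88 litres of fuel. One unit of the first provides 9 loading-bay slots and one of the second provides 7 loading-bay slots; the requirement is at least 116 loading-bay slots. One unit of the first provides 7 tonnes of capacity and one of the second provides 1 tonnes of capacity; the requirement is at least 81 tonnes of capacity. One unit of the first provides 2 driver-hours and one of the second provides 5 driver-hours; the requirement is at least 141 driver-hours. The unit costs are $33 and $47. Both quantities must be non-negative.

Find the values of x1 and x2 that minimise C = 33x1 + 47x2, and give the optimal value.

Vertices and C = 33x1 + 47x2:
  (0, 81) → C = 3807
  (141/2, 0) → C = 4653/2
  (8, 25) → C = 1439
The feasible region is unbounded (it extends along (0, 1), (1, 0)), but C strictly increases along every unbounded feasible direction, so there is no improving ray and the minimum is attained at a vertex.

x1 = 8, x2 = 25, minimum C = 1439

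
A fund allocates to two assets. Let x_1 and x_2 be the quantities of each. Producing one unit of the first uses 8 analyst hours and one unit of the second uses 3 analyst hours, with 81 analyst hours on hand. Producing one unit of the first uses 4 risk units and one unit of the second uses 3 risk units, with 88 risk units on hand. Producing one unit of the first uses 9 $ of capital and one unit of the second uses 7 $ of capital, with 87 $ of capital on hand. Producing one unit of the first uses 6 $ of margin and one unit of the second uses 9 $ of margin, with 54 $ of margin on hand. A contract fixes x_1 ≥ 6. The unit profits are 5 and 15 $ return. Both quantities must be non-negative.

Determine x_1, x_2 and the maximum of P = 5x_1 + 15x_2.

x_1 = 6, x_2 = 2, maximum P = 60

Feasible corners and P = 5x_1 + 15x_2:
  (9, 0) → P = 45
  (6, 0) → P = 30
  (6, 2) → P = 60

The binding constraints are 6x_1 + 9x_2 = 54 and x_1 = 6.
Solving simultaneously gives x_1 = 6, x_2 = 2.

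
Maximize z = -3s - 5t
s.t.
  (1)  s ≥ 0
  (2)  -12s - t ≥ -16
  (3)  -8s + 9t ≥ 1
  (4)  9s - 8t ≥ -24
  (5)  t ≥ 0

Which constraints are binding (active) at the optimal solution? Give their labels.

Corner points and z = -3s - 5t:
  (0, 1/9) → z = -5/9
  (0, 3) → z = -15
  (143/116, 35/29) → z = -1129/116
  (104/105, 144/35) → z = -824/35

The maximum is at (0, 1/9). Substituting into each constraint, equality holds for (1) and (3); the remaining constraints have slack.

(1) and (3)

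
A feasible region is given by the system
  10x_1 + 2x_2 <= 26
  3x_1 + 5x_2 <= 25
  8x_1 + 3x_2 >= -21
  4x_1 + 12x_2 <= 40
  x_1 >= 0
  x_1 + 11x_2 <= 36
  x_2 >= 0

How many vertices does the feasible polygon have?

5

Intersecting each pair of boundary lines and keeping only the points that satisfy every inequality leaves:
  (29/14, 37/14)
  (13/5, 0)
  (1/4, 13/4)
  (0, 36/11)
  (0, 0)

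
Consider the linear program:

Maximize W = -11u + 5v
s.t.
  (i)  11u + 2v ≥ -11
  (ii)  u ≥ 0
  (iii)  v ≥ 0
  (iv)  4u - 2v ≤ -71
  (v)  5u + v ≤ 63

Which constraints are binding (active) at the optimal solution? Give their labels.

Feasible corners and W = -11u + 5v:
  (0, 71/2) → W = 355/2
  (0, 63) → W = 315
  (55/14, 607/14) → W = 1215/7

The maximum is at (0, 63). Substituting into each constraint, equality holds for (ii) and (v); the remaining constraints have slack.

(ii) and (v)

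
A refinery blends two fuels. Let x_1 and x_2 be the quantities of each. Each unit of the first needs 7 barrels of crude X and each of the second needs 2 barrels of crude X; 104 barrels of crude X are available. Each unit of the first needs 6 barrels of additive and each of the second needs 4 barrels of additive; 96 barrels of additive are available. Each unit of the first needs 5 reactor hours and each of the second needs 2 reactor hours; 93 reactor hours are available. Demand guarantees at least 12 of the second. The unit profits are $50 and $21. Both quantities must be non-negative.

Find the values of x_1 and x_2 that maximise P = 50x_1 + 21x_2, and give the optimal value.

Feasible corners and P = 50x_1 + 21x_2:
  (0, 24) → P = 504
  (0, 12) → P = 252
  (8, 12) → P = 652

x_1 = 8, x_2 = 12, maximum P = 652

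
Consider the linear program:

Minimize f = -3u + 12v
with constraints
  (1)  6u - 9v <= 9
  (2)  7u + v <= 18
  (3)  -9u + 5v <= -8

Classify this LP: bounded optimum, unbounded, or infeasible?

Extreme points and f = -3u + 12v:
  (57/23, 15/23) → f = 9/23
  (9/17, -11/17) → f = -159/17
  (49/22, 53/22) → f = 489/22
The feasible region has finitely many vertices and no improving ray; the minimum is -159/17 at (9/17, -11/17).

bounded optimum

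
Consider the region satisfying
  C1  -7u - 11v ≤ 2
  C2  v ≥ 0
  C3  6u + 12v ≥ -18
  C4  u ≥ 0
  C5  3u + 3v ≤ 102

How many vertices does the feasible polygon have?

Of the 10 pairwise boundary intersections, those satisfying every inequality are:
  (0, 0)
  (34, 0)
  (0, 34)

3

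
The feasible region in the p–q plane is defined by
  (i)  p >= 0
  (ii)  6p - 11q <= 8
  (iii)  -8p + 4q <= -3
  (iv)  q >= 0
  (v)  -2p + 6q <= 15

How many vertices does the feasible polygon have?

4

The feasible vertices (each the meet of two boundaries and inside every other half-plane) are:
  (4/3, 0)
  (213/14, 53/7)
  (3/8, 0)
  (39/20, 63/20)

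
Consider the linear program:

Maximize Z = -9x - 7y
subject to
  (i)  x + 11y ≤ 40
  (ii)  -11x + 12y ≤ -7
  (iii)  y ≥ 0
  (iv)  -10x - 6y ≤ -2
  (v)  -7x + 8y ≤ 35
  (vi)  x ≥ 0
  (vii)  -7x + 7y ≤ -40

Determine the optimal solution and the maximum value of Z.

x = 40/7, y = 0, maximum Z = -360/7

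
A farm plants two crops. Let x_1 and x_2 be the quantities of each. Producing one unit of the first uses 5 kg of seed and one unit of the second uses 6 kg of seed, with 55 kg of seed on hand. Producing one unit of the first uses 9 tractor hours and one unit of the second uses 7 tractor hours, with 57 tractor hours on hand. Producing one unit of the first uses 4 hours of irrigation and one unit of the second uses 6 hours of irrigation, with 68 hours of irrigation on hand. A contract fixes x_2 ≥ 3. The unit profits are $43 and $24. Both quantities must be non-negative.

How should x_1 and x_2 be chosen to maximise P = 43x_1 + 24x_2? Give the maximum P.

Extreme points and P = 43x_1 + 24x_2:
  (0, 57/7) → P = 1368/7
  (0, 3) → P = 72
  (4, 3) → P = 244

x_1 = 4, x_2 = 3, maximum P = 244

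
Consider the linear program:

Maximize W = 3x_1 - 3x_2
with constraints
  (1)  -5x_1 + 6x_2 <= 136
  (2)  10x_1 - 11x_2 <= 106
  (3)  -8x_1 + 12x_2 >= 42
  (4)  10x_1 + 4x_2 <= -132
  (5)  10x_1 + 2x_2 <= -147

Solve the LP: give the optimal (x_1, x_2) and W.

Extreme points and W = 3x_1 - 3x_2:
  (-115, -439/6) → W = -251/2
  (-167/10, 35/4) → W = -1527/20
  (-231/17, -189/34) → W = -819/34
  (-81/5, 15/2) → W = -711/10

The optimum lies where -8x_1 + 12x_2 = 42 and 10x_1 + 2x_2 = -147.
Solving simultaneously gives x_1 = -231/17, x_2 = -189/34.

x_1 = -231/17, x_2 = -189/34, maximum W = -819/34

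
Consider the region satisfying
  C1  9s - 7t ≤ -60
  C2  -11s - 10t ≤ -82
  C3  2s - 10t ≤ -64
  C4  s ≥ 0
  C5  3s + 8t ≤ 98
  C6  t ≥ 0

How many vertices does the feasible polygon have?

3

The feasible vertices (each the meet of two boundaries and inside every other half-plane) are:
  (0, 60/7)
  (206/93, 354/31)
  (0, 49/4)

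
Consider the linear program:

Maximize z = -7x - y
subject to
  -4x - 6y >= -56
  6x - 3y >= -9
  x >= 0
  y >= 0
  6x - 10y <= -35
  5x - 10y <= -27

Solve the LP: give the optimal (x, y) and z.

x = 5/14, y = 26/7, maximum z = -87/14

Extreme points and z = -7x - y:
  (19/8, 31/4) → z = -195/8
  (175/38, 119/19) → z = -77/2
  (5/14, 26/7) → z = -87/14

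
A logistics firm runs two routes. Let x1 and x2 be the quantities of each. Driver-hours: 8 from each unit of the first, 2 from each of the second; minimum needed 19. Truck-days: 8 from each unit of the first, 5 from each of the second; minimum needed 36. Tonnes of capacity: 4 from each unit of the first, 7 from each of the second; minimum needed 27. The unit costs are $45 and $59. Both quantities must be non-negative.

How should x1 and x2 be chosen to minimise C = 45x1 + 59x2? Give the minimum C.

x1 = 13/4, x2 = 2, minimum C = 1057/4

The feasible region is unbounded (it extends along (0, 1), (1, 0)), but C strictly increases along every unbounded feasible direction, so there is no improving ray and the minimum is attained at a vertex.

The binding constraints are 8x1 + 5x2 = 36 and 4x1 + 7x2 = 27.
Solving simultaneously gives x1 = 13/4, x2 = 2.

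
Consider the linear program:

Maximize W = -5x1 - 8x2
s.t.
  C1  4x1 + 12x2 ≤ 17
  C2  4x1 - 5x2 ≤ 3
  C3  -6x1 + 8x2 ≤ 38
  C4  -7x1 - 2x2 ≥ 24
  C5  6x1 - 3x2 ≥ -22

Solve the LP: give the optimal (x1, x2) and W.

Vertices and W = -5x1 - 8x2:
  (-114/43, -117/43) → W = 1506/43
  (-119/18, -53/9) → W = 481/6
  (-116/33, 10/33) → W = 500/33

At the optimal vertex, 4x1 - 5x2 = 3 and 6x1 - 3x2 = -22.
Solving simultaneously gives x1 = -119/18, x2 = -53/9.

x1 = -119/18, x2 = -53/9, maximum W = 481/6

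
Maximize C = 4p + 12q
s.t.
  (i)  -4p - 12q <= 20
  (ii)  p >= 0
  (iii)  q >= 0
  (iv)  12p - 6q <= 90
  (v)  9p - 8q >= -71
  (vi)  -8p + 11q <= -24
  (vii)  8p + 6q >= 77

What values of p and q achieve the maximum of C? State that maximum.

p = 141/14, q = 36/7, maximum C = 102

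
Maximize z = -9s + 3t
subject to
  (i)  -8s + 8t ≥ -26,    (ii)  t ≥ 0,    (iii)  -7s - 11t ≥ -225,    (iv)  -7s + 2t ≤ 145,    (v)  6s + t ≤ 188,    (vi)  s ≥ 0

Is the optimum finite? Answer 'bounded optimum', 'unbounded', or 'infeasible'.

bounded optimum

Extreme points and z = -9s + 3t:
  (13/4, 0) → z = -117/4
  (1043/72, 809/72) → z = -290/3
  (0, 0) → z = 0
  (0, 225/11) → z = 675/11
The feasible region has finitely many vertices and no improving ray; the maximum is 675/11 at (0, 225/11).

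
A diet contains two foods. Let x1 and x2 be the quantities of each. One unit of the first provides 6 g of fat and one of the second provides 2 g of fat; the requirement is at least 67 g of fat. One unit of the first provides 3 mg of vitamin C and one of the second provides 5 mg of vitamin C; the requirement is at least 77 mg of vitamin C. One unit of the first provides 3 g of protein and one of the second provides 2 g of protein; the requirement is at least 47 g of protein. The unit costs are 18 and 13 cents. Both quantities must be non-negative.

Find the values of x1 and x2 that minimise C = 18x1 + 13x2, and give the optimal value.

x1 = 9, x2 = 10, minimum C = 292

Feasible corners and C = 18x1 + 13x2:
  (0, 67/2) → C = 871/2
  (77/3, 0) → C = 462
  (20/3, 27/2) → C = 591/2
  (9, 10) → C = 292
The feasible region is unbounded (it extends along (0, 1), (1, 0)), but C strictly increases along every unbounded feasible direction, so there is no improving ray and the minimum is attained at a vertex.

The binding constraints are 3x1 + 5x2 = 77 and 3x1 + 2x2 = 47.
Solving simultaneously gives x1 = 9, x2 = 10.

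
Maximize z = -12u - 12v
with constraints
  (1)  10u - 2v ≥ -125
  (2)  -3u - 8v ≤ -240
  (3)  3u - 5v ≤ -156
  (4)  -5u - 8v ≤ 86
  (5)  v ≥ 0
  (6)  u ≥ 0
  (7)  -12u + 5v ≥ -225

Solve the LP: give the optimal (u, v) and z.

u = 0, v = 156/5, maximum z = -1872/5

Corner points and z = -12u - 12v:
  (0, 125/2) → z = -750
  (0, 156/5) → z = -1872/5
  (127/3, 283/5) → z = -5936/5
The feasible region is unbounded (it extends along (1, 5), (5, 12)), but z strictly decreases along every unbounded feasible direction, so there is no improving ray and the maximum is attained at a vertex.

The optimum lies where 3u - 5v = -156 and u = 0.
Solving simultaneously gives u = 0, v = 156/5.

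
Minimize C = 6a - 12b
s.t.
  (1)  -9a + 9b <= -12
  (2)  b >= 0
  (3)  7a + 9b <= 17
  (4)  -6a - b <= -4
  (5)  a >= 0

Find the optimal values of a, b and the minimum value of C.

Feasible corners and C = 6a - 12b:
  (4/3, 0) → C = 8
  (29/16, 23/48) → C = 41/8
  (17/7, 0) → C = 102/7

The optimum lies where -9a + 9b = -12 and 7a + 9b = 17.
Solving simultaneously gives a = 29/16, b = 23/48.

a = 29/16, b = 23/48, minimum C = 41/8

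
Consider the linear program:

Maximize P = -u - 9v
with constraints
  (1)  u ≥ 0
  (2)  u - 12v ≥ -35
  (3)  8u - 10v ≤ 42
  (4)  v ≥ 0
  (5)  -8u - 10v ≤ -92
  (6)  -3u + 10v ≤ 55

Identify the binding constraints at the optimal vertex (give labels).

(3) and (5)

Feasible corners and P = -u - 9v:
  (427/43, 161/43) → P = -1876/43
  (377/53, 186/53) → P = -2051/53
  (67/8, 5/2) → P = -247/8

The maximum is at (67/8, 5/2). Substituting into each constraint, equality holds for (3) and (5); the remaining constraints have slack.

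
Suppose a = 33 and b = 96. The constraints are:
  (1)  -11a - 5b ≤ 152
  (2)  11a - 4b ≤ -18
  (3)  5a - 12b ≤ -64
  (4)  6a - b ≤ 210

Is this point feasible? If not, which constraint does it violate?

feasible

(1): -843 ≤ 152 ✓
(2): -21 ≤ -18 ✓
(3): -987 ≤ -64 ✓
(4): 102 ≤ 210 ✓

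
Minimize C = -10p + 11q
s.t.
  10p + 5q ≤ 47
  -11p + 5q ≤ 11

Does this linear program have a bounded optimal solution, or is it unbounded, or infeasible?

unbounded

From the feasible point (12/7, 209/35), moving in the direction (-5, -11) keeps every constraint satisfied while C decreases without bound.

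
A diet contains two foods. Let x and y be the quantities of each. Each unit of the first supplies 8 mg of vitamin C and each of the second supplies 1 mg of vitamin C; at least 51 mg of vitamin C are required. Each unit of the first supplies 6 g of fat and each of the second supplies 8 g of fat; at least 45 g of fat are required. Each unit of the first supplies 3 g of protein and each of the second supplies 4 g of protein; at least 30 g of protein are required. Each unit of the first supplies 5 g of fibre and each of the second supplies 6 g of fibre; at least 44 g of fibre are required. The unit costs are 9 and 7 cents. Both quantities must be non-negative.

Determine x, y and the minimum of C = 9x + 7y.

x = 6, y = 3, minimum C = 75

Corner points and C = 9x + 7y:
  (0, 51) → C = 357
  (10, 0) → C = 90
  (6, 3) → C = 75
The feasible region is unbounded (it extends along (0, 1), (1, 0)), but C strictly increases along every unbounded feasible direction, so there is no improving ray and the minimum is attained at a vertex.

The optimum lies where 8x + y = 51 and 3x + 4y = 30.
Solving simultaneously gives x = 6, y = 3.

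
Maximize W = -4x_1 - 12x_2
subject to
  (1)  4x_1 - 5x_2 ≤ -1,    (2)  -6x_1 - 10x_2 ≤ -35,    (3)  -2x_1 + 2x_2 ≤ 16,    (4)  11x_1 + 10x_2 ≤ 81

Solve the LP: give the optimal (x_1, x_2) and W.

x_1 = 33/14, x_2 = 73/35, maximum W = -1206/35

Extreme points and W = -4x_1 - 12x_2:
  (33/14, 73/35) → W = -1206/35
  (79/19, 67/19) → W = -1120/19
  (-45/16, 83/16) → W = -51
  (1/21, 169/21) → W = -2032/21

The optimum lies where 4x_1 - 5x_2 = -1 and -6x_1 - 10x_2 = -35.
Solving simultaneously gives x_1 = 33/14, x_2 = 73/35.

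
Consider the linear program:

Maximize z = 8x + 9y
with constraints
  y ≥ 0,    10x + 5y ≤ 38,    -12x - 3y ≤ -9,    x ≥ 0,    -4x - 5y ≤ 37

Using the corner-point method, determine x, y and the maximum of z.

x = 0, y = 38/5, maximum z = 342/5

Feasible corners and z = 8x + 9y:
  (19/5, 0) → z = 152/5
  (3/4, 0) → z = 6
  (0, 38/5) → z = 342/5
  (0, 3) → z = 27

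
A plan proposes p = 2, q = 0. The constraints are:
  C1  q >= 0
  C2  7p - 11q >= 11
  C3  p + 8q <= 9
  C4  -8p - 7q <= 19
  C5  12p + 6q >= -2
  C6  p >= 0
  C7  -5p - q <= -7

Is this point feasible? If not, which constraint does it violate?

C1: 0 ≥ 0 ✓
C2: 14 ≥ 11 ✓
C3: 2 ≤ 9 ✓
C4: -16 ≤ 19 ✓
C5: 24 ≥ -2 ✓
C6: 2 ≥ 0 ✓
C7: -10 ≤ -7 ✓

feasible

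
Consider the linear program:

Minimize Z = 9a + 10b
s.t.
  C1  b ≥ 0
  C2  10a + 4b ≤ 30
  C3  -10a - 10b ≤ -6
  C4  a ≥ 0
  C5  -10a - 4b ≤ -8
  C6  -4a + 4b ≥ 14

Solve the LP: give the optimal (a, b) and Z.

a = 0, b = 7/2, minimum Z = 35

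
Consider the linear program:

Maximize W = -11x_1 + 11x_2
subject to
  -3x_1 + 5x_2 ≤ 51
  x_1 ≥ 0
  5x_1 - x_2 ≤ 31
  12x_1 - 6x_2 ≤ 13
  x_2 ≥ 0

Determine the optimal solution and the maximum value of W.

Vertices and W = -11x_1 + 11x_2:
  (0, 51/5) → W = 561/5
  (53/6, 31/2) → W = 220/3
  (0, 0) → W = 0
  (13/12, 0) → W = -143/12

x_1 = 0, x_2 = 51/5, maximum W = 561/5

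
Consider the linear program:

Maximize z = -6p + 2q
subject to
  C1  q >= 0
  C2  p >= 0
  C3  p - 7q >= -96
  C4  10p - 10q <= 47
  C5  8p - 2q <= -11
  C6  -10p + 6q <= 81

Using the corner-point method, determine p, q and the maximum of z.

p = 0, q = 27/2, maximum z = 27

The optimum lies where p = 0 and -10p + 6q = 81.
Solving simultaneously gives p = 0, q = 27/2.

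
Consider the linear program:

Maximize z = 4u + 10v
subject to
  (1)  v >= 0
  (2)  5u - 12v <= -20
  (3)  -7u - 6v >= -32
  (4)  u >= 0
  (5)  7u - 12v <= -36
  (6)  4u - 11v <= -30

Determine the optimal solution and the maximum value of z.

Corner points and z = 4u + 10v:
  (0, 16/3) → z = 160/3
  (4/3, 34/9) → z = 388/9
  (0, 3) → z = 30

u = 0, v = 16/3, maximum z = 160/3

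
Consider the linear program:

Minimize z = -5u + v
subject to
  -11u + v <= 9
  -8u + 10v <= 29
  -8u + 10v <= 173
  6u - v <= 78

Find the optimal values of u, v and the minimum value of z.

Corner points and z = -5u + v:
  (-61/102, 247/102) → z = 92/17
  (-87/5, -912/5) → z = -477/5
  (809/52, 399/26) → z = -3247/52

At the optimal vertex, -11u + v = 9 and 6u - v = 78.
Solving simultaneously gives u = -87/5, v = -912/5.

u = -87/5, v = -912/5, minimum z = -477/5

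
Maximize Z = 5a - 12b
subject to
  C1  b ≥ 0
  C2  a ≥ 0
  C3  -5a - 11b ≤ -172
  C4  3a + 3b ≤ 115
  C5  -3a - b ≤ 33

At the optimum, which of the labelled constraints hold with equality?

Extreme points and Z = 5a - 12b:
  (172/5, 0) → Z = 172
  (115/3, 0) → Z = 575/3
  (0, 172/11) → Z = -2064/11
  (0, 115/3) → Z = -460

The maximum is at (115/3, 0). Substituting into each constraint, equality holds for C1 and C4; the remaining constraints have slack.

C1 and C4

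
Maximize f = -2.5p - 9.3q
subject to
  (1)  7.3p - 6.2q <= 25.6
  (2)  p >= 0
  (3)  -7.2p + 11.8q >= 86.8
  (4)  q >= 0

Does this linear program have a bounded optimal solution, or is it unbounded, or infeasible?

bounded optimum

Feasible corners and f = -2.5p - 9.3q:
  (42012/2075, 40898/2075) → f = -2426907/10375
  (0, 434/59) → f = -20181/295
The feasible region has finitely many vertices and no improving ray; the maximum is -20181/295 at (0, 434/59).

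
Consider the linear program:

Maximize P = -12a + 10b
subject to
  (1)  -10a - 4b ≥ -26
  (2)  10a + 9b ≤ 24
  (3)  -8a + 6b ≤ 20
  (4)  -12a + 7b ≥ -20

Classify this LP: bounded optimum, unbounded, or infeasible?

Vertices and P = -12a + 10b:
  (-3/11, 98/33) → P = 1088/33
  (174/89, 44/89) → P = -1648/89
The feasible region has finitely many vertices and no improving ray; the maximum is 1088/33 at (-3/11, 98/33).

bounded optimum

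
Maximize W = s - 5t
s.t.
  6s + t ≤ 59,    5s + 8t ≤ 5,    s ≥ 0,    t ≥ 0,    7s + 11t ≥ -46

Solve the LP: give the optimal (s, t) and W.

Vertices and W = s - 5t:
  (0, 5/8) → W = -25/8
  (1, 0) → W = 1
  (0, 0) → W = 0

The binding constraints are 5s + 8t = 5 and t = 0.
Solving simultaneously gives s = 1, t = 0.

s = 1, t = 0, maximum W = 1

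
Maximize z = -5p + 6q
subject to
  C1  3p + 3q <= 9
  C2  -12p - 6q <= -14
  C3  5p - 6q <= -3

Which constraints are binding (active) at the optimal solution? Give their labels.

C1 and C2

Vertices and z = -5p + 6q:
  (-2/3, 11/3) → z = 76/3
  (15/11, 18/11) → z = 3
  (11/17, 53/51) → z = 3

The maximum is at (-2/3, 11/3). Substituting into each constraint, equality holds for C1 and C2; the remaining constraints have slack.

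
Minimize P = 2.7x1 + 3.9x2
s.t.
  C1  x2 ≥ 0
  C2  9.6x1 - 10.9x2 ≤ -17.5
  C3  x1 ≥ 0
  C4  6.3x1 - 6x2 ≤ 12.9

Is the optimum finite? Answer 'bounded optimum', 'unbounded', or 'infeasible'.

bounded optimum

Extreme points and P = 2.7x1 + 3.9x2:
  (0, 175/109) → P = 1365/218
  (2729/123, 867/41) → P = 29187/205
The feasible region has finitely many vertices and no improving ray; the minimum is 1365/218 at (0, 175/109).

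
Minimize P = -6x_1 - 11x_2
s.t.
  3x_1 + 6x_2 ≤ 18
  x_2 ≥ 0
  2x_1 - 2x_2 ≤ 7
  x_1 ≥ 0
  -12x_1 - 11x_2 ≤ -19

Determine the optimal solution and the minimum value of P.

Vertices and P = -6x_1 - 11x_2:
  (13/3, 5/6) → P = -211/6
  (0, 3) → P = -33
  (7/2, 0) → P = -21
  (19/12, 0) → P = -19/2
  (0, 19/11) → P = -19

The optimum lies where 3x_1 + 6x_2 = 18 and 2x_1 - 2x_2 = 7.
Solving simultaneously gives x_1 = 13/3, x_2 = 5/6.

x_1 = 13/3, x_2 = 5/6, minimum P = -211/6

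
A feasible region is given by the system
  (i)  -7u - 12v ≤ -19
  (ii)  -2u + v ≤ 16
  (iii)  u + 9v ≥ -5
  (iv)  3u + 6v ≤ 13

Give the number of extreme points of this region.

4

Intersecting each pair of boundary lines and keeping only the points that satisfy every inequality leaves:
  (-173/31, 150/31)
  (77/17, -18/17)
  (-83/15, 74/15)
  (7, -4/3)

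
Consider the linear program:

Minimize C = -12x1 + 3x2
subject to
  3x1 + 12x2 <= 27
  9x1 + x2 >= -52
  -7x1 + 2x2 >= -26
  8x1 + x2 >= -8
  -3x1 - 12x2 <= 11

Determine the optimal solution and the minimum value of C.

Feasible corners and C = -12x1 + 3x2:
  (61/15, 37/30) → C = -451/10
  (-41/31, 80/31) → C = 732/31
  (29/9, -31/18) → C = -263/6
  (-85/93, -64/93) → C = 276/31

x1 = 61/15, x2 = 37/30, minimum C = -451/10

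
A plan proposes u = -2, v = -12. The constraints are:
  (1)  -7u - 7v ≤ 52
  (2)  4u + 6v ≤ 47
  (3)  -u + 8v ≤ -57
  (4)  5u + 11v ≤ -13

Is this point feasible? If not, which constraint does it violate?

not feasible — violates (1)

Constraint (1): -7u - 7v = 98, which is not ≤ 52. All other constraints are satisfied.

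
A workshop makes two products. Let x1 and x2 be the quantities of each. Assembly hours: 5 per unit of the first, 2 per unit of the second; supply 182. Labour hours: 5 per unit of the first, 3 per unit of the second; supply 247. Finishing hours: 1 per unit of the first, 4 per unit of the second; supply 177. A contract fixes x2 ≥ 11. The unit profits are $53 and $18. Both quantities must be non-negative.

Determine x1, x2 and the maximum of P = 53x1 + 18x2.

Vertices and P = 53x1 + 18x2:
  (0, 177/4) → P = 1593/2
  (0, 11) → P = 198
  (187/9, 703/18) → P = 16238/9
  (32, 11) → P = 1894

x1 = 32, x2 = 11, maximum P = 1894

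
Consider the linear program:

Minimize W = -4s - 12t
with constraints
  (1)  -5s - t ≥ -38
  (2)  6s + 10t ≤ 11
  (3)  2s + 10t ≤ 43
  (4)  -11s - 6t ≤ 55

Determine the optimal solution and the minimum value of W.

s = -8, t = 59/10, minimum W = -194/5

At the optimal vertex, 6s + 10t = 11 and 2s + 10t = 43.
Solving simultaneously gives s = -8, t = 59/10.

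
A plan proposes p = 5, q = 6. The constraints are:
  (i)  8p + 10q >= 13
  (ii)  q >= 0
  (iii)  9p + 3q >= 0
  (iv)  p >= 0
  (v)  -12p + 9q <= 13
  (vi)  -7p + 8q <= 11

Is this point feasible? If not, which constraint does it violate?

Constraint (vi): -7p + 8q = 13, which is not ≤ 11. All other constraints are satisfied.

not feasible — violates (vi)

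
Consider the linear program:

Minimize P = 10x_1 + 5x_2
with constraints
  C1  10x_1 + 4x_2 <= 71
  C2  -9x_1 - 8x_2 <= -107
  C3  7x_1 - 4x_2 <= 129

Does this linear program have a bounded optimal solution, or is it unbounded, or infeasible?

From the feasible point (35/11, 431/44), moving in the direction (-8, 9) keeps every constraint satisfied while P decreases without bound.

unbounded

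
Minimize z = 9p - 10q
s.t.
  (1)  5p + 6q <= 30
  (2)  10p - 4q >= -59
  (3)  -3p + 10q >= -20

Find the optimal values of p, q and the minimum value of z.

Feasible corners and z = 9p - 10q:
  (-117/40, 119/16) → z = -1007/10
  (105/17, -5/34) → z = 970/17
  (-335/44, -377/88) → z = -565/22

The binding constraints are 5p + 6q = 30 and 10p - 4q = -59.
Solving simultaneously gives p = -117/40, q = 119/16.

p = -117/40, q = 119/16, minimum z = -1007/10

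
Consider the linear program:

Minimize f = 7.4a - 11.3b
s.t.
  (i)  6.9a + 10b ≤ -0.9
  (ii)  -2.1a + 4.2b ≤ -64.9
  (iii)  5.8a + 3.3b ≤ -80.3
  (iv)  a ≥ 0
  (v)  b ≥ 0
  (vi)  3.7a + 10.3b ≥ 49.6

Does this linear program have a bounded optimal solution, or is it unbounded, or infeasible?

infeasible

The boundaries b = 0 and 3.7a + 10.3b = 49.6 meet at (496/37, 0), but that point violates 6.9a + 10b ≤ -0.9. Every candidate vertex is excluded by some other constraint, so the feasible region is empty.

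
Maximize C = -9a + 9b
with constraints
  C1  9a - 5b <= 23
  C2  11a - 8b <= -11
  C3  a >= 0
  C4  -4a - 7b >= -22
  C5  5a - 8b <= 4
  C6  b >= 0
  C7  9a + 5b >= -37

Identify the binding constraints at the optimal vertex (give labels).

C3 and C4

Corner points and C = -9a + 9b:
  (0, 11/8) → C = 99/8
  (99/109, 286/109) → C = 1683/109
  (0, 22/7) → C = 198/7

The maximum is at (0, 22/7). Substituting into each constraint, equality holds for C3 and C4; the remaining constraints have slack.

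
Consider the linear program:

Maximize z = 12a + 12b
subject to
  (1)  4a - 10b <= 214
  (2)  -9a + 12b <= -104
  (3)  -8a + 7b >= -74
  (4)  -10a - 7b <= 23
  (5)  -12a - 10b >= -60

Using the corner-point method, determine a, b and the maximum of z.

a = 160/33, b = -166/33, maximum z = -24/11

Vertices and z = 12a + 12b:
  (160/33, -166/33) → z = -24/11
  (452/183, -1247/183) → z = -3180/61
  (17/6, -22/3) → z = -54

At the optimal vertex, -9a + 12b = -104 and -8a + 7b = -74.
Solving simultaneously gives a = 160/33, b = -166/33.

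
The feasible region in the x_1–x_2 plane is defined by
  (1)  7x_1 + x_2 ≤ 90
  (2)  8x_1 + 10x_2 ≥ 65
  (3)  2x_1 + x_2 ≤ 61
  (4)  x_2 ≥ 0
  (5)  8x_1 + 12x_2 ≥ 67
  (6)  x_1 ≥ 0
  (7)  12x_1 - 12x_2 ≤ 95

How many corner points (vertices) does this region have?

6

The feasible vertices (each the meet of two boundaries and inside every other half-plane) are:
  (29/5, 247/5)
  (1175/96, 415/96)
  (55/8, 1)
  (0, 13/2)
  (0, 61)
  (81/10, 11/60)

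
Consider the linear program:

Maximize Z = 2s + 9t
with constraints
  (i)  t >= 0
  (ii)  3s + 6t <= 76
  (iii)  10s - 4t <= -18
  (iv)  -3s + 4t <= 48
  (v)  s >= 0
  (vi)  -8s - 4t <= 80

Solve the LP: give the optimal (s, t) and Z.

Extreme points and Z = 2s + 9t:
  (49/18, 407/36) → Z = 3859/36
  (8/15, 62/5) → Z = 338/3
  (0, 9/2) → Z = 81/2
  (0, 12) → Z = 108

At the optimal vertex, 3s + 6t = 76 and -3s + 4t = 48.
Solving simultaneously gives s = 8/15, t = 62/5.

s = 8/15, t = 62/5, maximum Z = 338/3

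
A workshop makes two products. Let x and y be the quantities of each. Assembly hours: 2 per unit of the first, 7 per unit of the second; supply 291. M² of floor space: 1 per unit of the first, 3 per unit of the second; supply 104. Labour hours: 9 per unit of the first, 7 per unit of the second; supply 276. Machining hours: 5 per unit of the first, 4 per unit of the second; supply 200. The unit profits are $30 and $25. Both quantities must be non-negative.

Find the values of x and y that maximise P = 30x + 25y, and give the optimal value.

Vertices and P = 30x + 25y:
  (0, 0) → P = 0
  (0, 104/3) → P = 2600/3
  (92/3, 0) → P = 920
  (5, 33) → P = 975

At the optimal vertex, x + 3y = 104 and 9x + 7y = 276.
Solving simultaneously gives x = 5, y = 33.

x = 5, y = 33, maximum P = 975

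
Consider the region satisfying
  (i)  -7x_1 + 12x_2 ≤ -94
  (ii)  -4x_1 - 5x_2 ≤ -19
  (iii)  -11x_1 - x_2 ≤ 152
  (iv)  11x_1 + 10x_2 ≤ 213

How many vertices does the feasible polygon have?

Intersecting each pair of boundary lines and keeping only the points that satisfy every inequality leaves:
  (698/83, -243/83)
  (1748/101, 457/202)
  (175/3, -643/15)

3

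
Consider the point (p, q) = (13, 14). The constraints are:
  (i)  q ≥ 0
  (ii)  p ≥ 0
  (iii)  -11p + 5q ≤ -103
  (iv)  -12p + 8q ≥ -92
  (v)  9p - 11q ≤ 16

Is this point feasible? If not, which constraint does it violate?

Constraint (iii): -11p + 5q = -73, which is not ≤ -103. All other constraints are satisfied.

not feasible — violates (iii)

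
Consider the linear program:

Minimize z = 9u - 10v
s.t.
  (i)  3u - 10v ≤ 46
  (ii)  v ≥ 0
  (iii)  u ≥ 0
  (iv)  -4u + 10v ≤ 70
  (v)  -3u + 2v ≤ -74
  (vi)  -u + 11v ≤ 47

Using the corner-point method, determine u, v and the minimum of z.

Vertices and z = 9u - 10v:
  (27, 7/2) → z = 208
  (976/23, 187/23) → z = 6914/23
  (908/31, 215/31) → z = 6022/31

At the optimal vertex, -3u + 2v = -74 and -u + 11v = 47.
Solving simultaneously gives u = 908/31, v = 215/31.

u = 908/31, v = 215/31, minimum z = 6022/31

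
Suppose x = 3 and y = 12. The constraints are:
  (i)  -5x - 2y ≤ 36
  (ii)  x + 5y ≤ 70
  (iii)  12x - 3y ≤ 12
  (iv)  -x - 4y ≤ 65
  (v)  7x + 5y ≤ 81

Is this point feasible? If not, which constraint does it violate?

(i): -39 ≤ 36 ✓
(ii): 63 ≤ 70 ✓
(iii): 0 ≤ 12 ✓
(iv): -51 ≤ 65 ✓
(v): 81 ≤ 81 ✓

feasible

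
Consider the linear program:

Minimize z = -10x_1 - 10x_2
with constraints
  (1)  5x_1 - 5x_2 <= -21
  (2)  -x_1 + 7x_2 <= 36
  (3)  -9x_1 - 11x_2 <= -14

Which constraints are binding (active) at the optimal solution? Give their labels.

(1) and (2)

Extreme points and z = -10x_1 - 10x_2:
  (11/10, 53/10) → z = -64
  (-161/100, 259/100) → z = -49/5
  (-149/37, 169/37) → z = -200/37

The minimum is at (11/10, 53/10). Substituting into each constraint, equality holds for (1) and (2); the remaining constraints have slack.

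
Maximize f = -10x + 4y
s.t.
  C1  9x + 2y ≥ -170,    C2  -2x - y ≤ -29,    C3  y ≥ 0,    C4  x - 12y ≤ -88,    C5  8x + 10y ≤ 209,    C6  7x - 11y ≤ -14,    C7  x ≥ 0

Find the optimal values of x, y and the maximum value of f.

x = 27/4, y = 31/2, maximum f = -11/2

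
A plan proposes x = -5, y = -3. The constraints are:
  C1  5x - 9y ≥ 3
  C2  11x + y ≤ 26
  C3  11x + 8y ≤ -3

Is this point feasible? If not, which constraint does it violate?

not feasible — violates C1

Constraint C1: 5x - 9y = 2, which is not ≥ 3. All other constraints are satisfied.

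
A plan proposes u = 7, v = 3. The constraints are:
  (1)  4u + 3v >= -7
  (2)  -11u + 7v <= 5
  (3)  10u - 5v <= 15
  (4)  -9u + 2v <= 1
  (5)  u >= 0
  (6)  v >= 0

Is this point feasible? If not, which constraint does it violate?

not feasible — violates (3)

Constraint (3): 10u - 5v = 55, which is not ≤ 15. All other constraints are satisfied.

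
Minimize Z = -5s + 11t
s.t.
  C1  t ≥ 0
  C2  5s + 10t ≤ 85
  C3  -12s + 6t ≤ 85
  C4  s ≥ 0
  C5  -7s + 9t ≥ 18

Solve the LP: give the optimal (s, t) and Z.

The optimum lies where s = 0 and -7s + 9t = 18.
Solving simultaneously gives s = 0, t = 2.

s = 0, t = 2, minimum Z = 22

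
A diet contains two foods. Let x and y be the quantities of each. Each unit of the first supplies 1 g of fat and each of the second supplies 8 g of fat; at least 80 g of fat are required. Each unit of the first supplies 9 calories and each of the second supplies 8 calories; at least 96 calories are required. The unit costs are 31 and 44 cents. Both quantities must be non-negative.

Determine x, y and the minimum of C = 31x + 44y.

The feasible region is unbounded (it extends along (0, 1), (1, 0)), but C strictly increases along every unbounded feasible direction, so there is no improving ray and the minimum is attained at a vertex.

x = 2, y = 39/4, minimum C = 491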